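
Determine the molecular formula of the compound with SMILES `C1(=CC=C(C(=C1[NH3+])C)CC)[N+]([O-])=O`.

Heavy atoms from the SMILES: 9 C, 2 N, 2 O.
Implicit hydrogens by atom environment:
  4 × C (aromatic): no H
  2 × C: 3 H each → 6
  2 × C (aromatic): 1 H each → 2
  1 × C: 2 H
  1 × N (charge +1): 3 H
  1 × N (charge +1): no H
  1 × O: no H
  1 × O (charge -1): no H
  Total hydrogens = 13.
Net charge +1.
Molecular formula: C9H13N2O2+

C9H13N2O2+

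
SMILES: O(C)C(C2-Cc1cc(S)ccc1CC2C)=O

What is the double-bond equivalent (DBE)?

6

Molecular formula from the SMILES: C13H16O2S.
DoU = (2C + 2 + N − H − X)/2 = (2·13 + 2 + 0 − 16 − 0)/2 = 12/2 = 6.
(Structurally: 2 ring(s) + 4 π bond(s) = 6.)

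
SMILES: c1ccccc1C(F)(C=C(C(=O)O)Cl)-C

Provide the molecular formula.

C11H10ClFO2

Heavy atoms from the SMILES: 11 C, 1 Cl, 1 F, 2 O.
Implicit hydrogens by atom environment:
  5 × C (aromatic): 1 H each → 5
  3 × C: no H
  1 × C: 3 H
  1 × C: 1 H
  1 × C (aromatic): no H
  1 × Cl: no H
  1 × F: no H
  1 × O: 1 H
  1 × O: no H
  Total hydrogens = 10.
Molecular formula: C11H10ClFO2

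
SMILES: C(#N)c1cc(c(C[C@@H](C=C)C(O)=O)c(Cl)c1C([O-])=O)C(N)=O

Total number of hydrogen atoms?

10

Hydrogens are implicit in SMILES; fill each atom to its normal valence:
  5 × C (aromatic): no H
  4 × C: no H
  3 × O: no H
  2 × C: 2 H each → 4
  2 × C: 1 H each → 2
  1 × C (aromatic): 1 H
  1 × Cl: no H
  1 × N: 2 H
  1 × N: no H
  1 × O: 1 H
  1 × O (charge -1): no H
  Total hydrogens = 10.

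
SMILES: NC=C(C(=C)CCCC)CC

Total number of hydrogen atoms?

Hydrogens are implicit in SMILES; fill each atom to its normal valence:
  5 × C: 2 H each → 10
  2 × C: 3 H each → 6
  2 × C: no H
  1 × C: 1 H
  1 × N: 2 H
  Total hydrogens = 19.

19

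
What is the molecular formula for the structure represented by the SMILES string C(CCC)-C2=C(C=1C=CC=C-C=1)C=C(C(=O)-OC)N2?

C16H19NO2

Heavy atoms from the SMILES: 16 C, 1 N, 2 O.
Implicit hydrogens by atom environment:
  6 × C (aromatic): 1 H each → 6
  4 × C (aromatic): no H
  3 × C: 2 H each → 6
  2 × C: 3 H each → 6
  2 × O: no H
  1 × C: no H
  1 × N (aromatic): 1 H
  Total hydrogens = 19.
Molecular formula: C16H19NO2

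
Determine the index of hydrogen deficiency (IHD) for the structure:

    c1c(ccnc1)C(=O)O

5

Molecular formula from the SMILES: C6H5NO2.
DoU = (2C + 2 + N − H − X)/2 = (2·6 + 2 + 1 − 5 − 0)/2 = 10/2 = 5.
(Structurally: 1 ring(s) + 4 π bond(s) = 5.)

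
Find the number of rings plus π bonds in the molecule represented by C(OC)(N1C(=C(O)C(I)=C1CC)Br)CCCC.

Molecular formula from the SMILES: C12H19BrINO2.
DoU = (2C + 2 + N − H − X)/2 = (2·12 + 2 + 1 − 19 − 2)/2 = 6/2 = 3.
(Structurally: 1 ring(s) + 2 π bond(s) = 3.)

3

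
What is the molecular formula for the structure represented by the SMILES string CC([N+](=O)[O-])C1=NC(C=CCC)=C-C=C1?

C11H14N2O2

Heavy atoms from the SMILES: 11 C, 2 N, 2 O.
Implicit hydrogens by atom environment:
  3 × C (aromatic): 1 H each → 3
  3 × C: 1 H each → 3
  2 × C: 3 H each → 6
  2 × C (aromatic): no H
  1 × C: 2 H
  1 × N (aromatic): no H
  1 × N (charge +1): no H
  1 × O: no H
  1 × O (charge -1): no H
  Total hydrogens = 14.
Molecular formula: C11H14N2O2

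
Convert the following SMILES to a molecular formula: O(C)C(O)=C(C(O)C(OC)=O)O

Heavy atoms from the SMILES: 6 C, 6 O.
Implicit hydrogens by atom environment:
  3 × C: no H
  3 × O: 1 H each → 3
  3 × O: no H
  2 × C: 3 H each → 6
  1 × C: 1 H
  Total hydrogens = 10.
Molecular formula: C6H10O6

C6H10O6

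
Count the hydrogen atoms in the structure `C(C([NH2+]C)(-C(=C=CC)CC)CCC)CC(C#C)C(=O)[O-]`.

27

Hydrogens are implicit in SMILES; fill each atom to its normal valence:
  5 × C: 2 H each → 10
  5 × C: no H
  4 × C: 3 H each → 12
  3 × C: 1 H each → 3
  1 × N (charge +1): 2 H
  1 × O: no H
  1 × O (charge -1): no H
  Total hydrogens = 27.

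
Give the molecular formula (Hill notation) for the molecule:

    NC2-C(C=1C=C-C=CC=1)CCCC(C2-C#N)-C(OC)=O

Heavy atoms from the SMILES: 16 C, 2 N, 2 O.
Implicit hydrogens by atom environment:
  5 × C (aromatic): 1 H each → 5
  4 × C: 1 H each → 4
  3 × C: 2 H each → 6
  2 × C: no H
  2 × O: no H
  1 × C: 3 H
  1 × C (aromatic): no H
  1 × N: 2 H
  1 × N: no H
  Total hydrogens = 20.
Molecular formula: C16H20N2O2

C16H20N2O2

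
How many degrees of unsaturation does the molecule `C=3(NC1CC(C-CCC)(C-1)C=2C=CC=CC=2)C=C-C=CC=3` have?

9

Molecular formula from the SMILES: C20H25N.
DoU = (2C + 2 + N − H − X)/2 = (2·20 + 2 + 1 − 25 − 0)/2 = 18/2 = 9.
(Structurally: 3 ring(s) + 6 π bond(s) = 9.)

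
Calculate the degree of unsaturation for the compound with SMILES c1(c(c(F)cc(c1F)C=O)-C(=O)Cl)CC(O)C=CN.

7

Molecular formula from the SMILES: C12H10ClF2NO3.
DoU = (2C + 2 + N − H − X)/2 = (2·12 + 2 + 1 − 10 − 3)/2 = 14/2 = 7.
(Structurally: 1 ring(s) + 6 π bond(s) = 7.)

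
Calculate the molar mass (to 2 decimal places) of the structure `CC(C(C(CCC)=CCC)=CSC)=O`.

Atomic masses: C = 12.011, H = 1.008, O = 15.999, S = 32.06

212.35

Molecular formula: C12H20OS.
M = 12×12.011 + 20×1.008 + 1×15.999 + 1×32.06 = 212.35 g/mol.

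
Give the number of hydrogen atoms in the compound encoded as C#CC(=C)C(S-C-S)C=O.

Hydrogens are implicit in SMILES; fill each atom to its normal valence:
  3 × C: 1 H each → 3
  2 × C: 2 H each → 4
  2 × C: no H
  1 × O: no H
  1 × S: 1 H
  1 × S: no H
  Total hydrogens = 8.

8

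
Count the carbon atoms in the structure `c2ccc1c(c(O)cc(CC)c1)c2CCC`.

The symbol for carbon appears 15 times in the SMILES. Lowercase c denotes aromatic carbon and counts toward C.

15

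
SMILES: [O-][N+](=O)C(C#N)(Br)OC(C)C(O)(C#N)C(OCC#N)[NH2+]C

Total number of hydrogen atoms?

Hydrogens are implicit in SMILES; fill each atom to its normal valence:
  5 × C: no H
  3 × N: no H
  3 × O: no H
  2 × C: 3 H each → 6
  2 × C: 1 H each → 2
  1 × Br: no H
  1 × C: 2 H
  1 × N (charge +1): 2 H
  1 × N (charge +1): no H
  1 × O: 1 H
  1 × O (charge -1): no H
  Total hydrogens = 13.

13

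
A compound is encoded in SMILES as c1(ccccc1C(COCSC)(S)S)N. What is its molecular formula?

Heavy atoms from the SMILES: 10 C, 1 N, 1 O, 3 S.
Implicit hydrogens by atom environment:
  4 × C (aromatic): 1 H each → 4
  2 × C: 2 H each → 4
  2 × C (aromatic): no H
  2 × S: 1 H each → 2
  1 × C: 3 H
  1 × C: no H
  1 × N: 2 H
  1 × O: no H
  1 × S: no H
  Total hydrogens = 15.
Molecular formula: C10H15NOS3

C10H15NOS3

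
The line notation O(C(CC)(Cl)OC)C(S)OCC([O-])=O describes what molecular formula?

C7H12ClO5S-

Heavy atoms from the SMILES: 7 C, 1 Cl, 5 O, 1 S.
Implicit hydrogens by atom environment:
  4 × O: no H
  2 × C: 3 H each → 6
  2 × C: 2 H each → 4
  2 × C: no H
  1 × C: 1 H
  1 × Cl: no H
  1 × O (charge -1): no H
  1 × S: 1 H
  Total hydrogens = 12.
Net charge -1.
Molecular formula: C7H12ClO5S-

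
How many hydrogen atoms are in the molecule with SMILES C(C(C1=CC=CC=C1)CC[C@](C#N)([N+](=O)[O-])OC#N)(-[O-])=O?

10

Hydrogens are implicit in SMILES; fill each atom to its normal valence:
  5 × C (aromatic): 1 H each → 5
  4 × C: no H
  3 × O: no H
  2 × C: 2 H each → 4
  2 × N: no H
  2 × O (charge -1): no H
  1 × C: 1 H
  1 × C (aromatic): no H
  1 × N (charge +1): no H
  Total hydrogens = 10.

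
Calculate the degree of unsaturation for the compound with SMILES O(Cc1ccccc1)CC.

Molecular formula from the SMILES: C9H12O.
DoU = (2C + 2 + N − H − X)/2 = (2·9 + 2 + 0 − 12 − 0)/2 = 8/2 = 4.
(Structurally: 1 ring(s) + 3 π bond(s) = 4.)

4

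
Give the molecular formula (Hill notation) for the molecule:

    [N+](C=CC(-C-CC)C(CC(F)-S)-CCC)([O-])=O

Heavy atoms from the SMILES: 12 C, 1 F, 1 N, 2 O, 1 S.
Implicit hydrogens by atom environment:
  5 × C: 2 H each → 10
  5 × C: 1 H each → 5
  2 × C: 3 H each → 6
  1 × F: no H
  1 × N (charge +1): no H
  1 × O: no H
  1 × O (charge -1): no H
  1 × S: 1 H
  Total hydrogens = 22.
Molecular formula: C12H22FNO2S

C12H22FNO2S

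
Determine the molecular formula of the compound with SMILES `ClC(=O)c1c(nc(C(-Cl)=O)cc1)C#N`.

Heavy atoms from the SMILES: 8 C, 2 Cl, 2 N, 2 O.
Implicit hydrogens by atom environment:
  3 × C (aromatic): no H
  3 × C: no H
  2 × C (aromatic): 1 H each → 2
  2 × Cl: no H
  2 × O: no H
  1 × N (aromatic): no H
  1 × N: no H
  Total hydrogens = 2.
Molecular formula: C8H2Cl2N2O2

C8H2Cl2N2O2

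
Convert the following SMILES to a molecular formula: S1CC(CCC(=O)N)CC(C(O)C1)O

C9H17NO3S

Heavy atoms from the SMILES: 9 C, 1 N, 3 O, 1 S.
Implicit hydrogens by atom environment:
  5 × C: 2 H each → 10
  3 × C: 1 H each → 3
  2 × O: 1 H each → 2
  1 × C: no H
  1 × N: 2 H
  1 × O: no H
  1 × S: no H
  Total hydrogens = 17.
Molecular formula: C9H17NO3S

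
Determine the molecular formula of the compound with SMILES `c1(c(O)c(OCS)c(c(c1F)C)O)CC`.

C10H13FO3S

Heavy atoms from the SMILES: 10 C, 1 F, 3 O, 1 S.
Implicit hydrogens by atom environment:
  6 × C (aromatic): no H
  2 × C: 3 H each → 6
  2 × C: 2 H each → 4
  2 × O: 1 H each → 2
  1 × F: no H
  1 × O: no H
  1 × S: 1 H
  Total hydrogens = 13.
Molecular formula: C10H13FO3S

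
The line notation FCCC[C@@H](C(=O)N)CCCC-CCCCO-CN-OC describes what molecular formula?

C15H31FN2O3

Heavy atoms from the SMILES: 15 C, 1 F, 2 N, 3 O.
Implicit hydrogens by atom environment:
  12 × C: 2 H each → 24
  3 × O: no H
  1 × C: 3 H
  1 × C: 1 H
  1 × C: no H
  1 × F: no H
  1 × N: 2 H
  1 × N: 1 H
  Total hydrogens = 31.
Molecular formula: C15H31FN2O3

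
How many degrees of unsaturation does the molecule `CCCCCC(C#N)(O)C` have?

Molecular formula from the SMILES: C8H15NO.
DoU = (2C + 2 + N − H − X)/2 = (2·8 + 2 + 1 − 15 − 0)/2 = 4/2 = 2.
(Structurally: 0 ring(s) + 2 π bond(s) = 2.)

2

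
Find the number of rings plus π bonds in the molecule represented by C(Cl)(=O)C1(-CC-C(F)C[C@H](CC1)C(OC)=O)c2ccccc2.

7

Molecular formula from the SMILES: C17H20ClFO3.
DoU = (2C + 2 + N − H − X)/2 = (2·17 + 2 + 0 − 20 − 2)/2 = 14/2 = 7.
(Structurally: 2 ring(s) + 5 π bond(s) = 7.)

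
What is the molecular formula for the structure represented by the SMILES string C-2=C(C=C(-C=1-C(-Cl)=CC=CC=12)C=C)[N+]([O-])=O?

C12H8ClNO2

Heavy atoms from the SMILES: 12 C, 1 Cl, 1 N, 2 O.
Implicit hydrogens by atom environment:
  5 × C (aromatic): 1 H each → 5
  5 × C (aromatic): no H
  1 × C: 2 H
  1 × C: 1 H
  1 × Cl: no H
  1 × N (charge +1): no H
  1 × O: no H
  1 × O (charge -1): no H
  Total hydrogens = 8.
Molecular formula: C12H8ClNO2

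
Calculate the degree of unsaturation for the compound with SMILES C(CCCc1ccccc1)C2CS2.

Molecular formula from the SMILES: C12H16S.
DoU = (2C + 2 + N − H − X)/2 = (2·12 + 2 + 0 − 16 − 0)/2 = 10/2 = 5.
(Structurally: 2 ring(s) + 3 π bond(s) = 5.)

5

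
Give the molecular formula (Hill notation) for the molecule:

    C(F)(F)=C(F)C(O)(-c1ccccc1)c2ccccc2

C15H11F3O

Heavy atoms from the SMILES: 15 C, 3 F, 1 O.
Implicit hydrogens by atom environment:
  10 × C (aromatic): 1 H each → 10
  3 × C: no H
  3 × F: no H
  2 × C (aromatic): no H
  1 × O: 1 H
  Total hydrogens = 11.
Molecular formula: C15H11F3O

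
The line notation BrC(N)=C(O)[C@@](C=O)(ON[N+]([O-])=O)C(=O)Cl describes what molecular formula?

Heavy atoms from the SMILES: 1 Br, 5 C, 1 Cl, 3 N, 6 O.
Implicit hydrogens by atom environment:
  4 × C: no H
  4 × O: no H
  1 × Br: no H
  1 × C: 1 H
  1 × Cl: no H
  1 × N: 2 H
  1 × N: 1 H
  1 × N (charge +1): no H
  1 × O: 1 H
  1 × O (charge -1): no H
  Total hydrogens = 5.
Molecular formula: C5H5BrClN3O6

C5H5BrClN3O6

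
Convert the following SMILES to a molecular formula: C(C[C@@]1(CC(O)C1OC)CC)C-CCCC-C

Heavy atoms from the SMILES: 15 C, 2 O.
Implicit hydrogens by atom environment:
  9 × C: 2 H each → 18
  3 × C: 3 H each → 9
  2 × C: 1 H each → 2
  1 × C: no H
  1 × O: 1 H
  1 × O: no H
  Total hydrogens = 30.
Molecular formula: C15H30O2

C15H30O2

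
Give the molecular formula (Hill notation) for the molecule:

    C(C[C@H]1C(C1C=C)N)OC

Heavy atoms from the SMILES: 8 C, 1 N, 1 O.
Implicit hydrogens by atom environment:
  4 × C: 1 H each → 4
  3 × C: 2 H each → 6
  1 × C: 3 H
  1 × N: 2 H
  1 × O: no H
  Total hydrogens = 15.
Molecular formula: C8H15NO

C8H15NO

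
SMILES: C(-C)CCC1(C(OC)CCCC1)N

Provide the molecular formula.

Heavy atoms from the SMILES: 11 C, 1 N, 1 O.
Implicit hydrogens by atom environment:
  7 × C: 2 H each → 14
  2 × C: 3 H each → 6
  1 × C: 1 H
  1 × C: no H
  1 × N: 2 H
  1 × O: no H
  Total hydrogens = 23.
Molecular formula: C11H23NO

C11H23NO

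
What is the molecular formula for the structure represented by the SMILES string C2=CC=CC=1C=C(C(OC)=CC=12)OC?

C12H12O2

Heavy atoms from the SMILES: 12 C, 2 O.
Implicit hydrogens by atom environment:
  6 × C (aromatic): 1 H each → 6
  4 × C (aromatic): no H
  2 × C: 3 H each → 6
  2 × O: no H
  Total hydrogens = 12.
Molecular formula: C12H12O2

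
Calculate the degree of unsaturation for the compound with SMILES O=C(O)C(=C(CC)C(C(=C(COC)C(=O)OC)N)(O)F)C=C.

Molecular formula from the SMILES: C14H20FNO6.
DoU = (2C + 2 + N − H − X)/2 = (2·14 + 2 + 1 − 20 − 1)/2 = 10/2 = 5.
(Structurally: 0 ring(s) + 5 π bond(s) = 5.)

5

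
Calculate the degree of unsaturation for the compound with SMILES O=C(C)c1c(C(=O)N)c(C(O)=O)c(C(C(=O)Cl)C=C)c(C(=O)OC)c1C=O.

Molecular formula from the SMILES: C17H14ClNO8.
DoU = (2C + 2 + N − H − X)/2 = (2·17 + 2 + 1 − 14 − 1)/2 = 22/2 = 11.
(Structurally: 1 ring(s) + 10 π bond(s) = 11.)

11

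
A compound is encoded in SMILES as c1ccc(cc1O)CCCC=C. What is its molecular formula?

C11H14O

Heavy atoms from the SMILES: 11 C, 1 O.
Implicit hydrogens by atom environment:
  4 × C: 2 H each → 8
  4 × C (aromatic): 1 H each → 4
  2 × C (aromatic): no H
  1 × C: 1 H
  1 × O: 1 H
  Total hydrogens = 14.
Molecular formula: C11H14O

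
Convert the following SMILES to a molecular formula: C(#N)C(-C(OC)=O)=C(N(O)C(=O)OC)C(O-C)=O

Heavy atoms from the SMILES: 9 C, 2 N, 7 O.
Implicit hydrogens by atom environment:
  6 × C: no H
  6 × O: no H
  3 × C: 3 H each → 9
  2 × N: no H
  1 × O: 1 H
  Total hydrogens = 10.
Molecular formula: C9H10N2O7

C9H10N2O7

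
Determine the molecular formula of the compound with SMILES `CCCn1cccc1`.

Heavy atoms from the SMILES: 7 C, 1 N.
Implicit hydrogens by atom environment:
  4 × C (aromatic): 1 H each → 4
  2 × C: 2 H each → 4
  1 × C: 3 H
  1 × N (aromatic): no H
  Total hydrogens = 11.
Molecular formula: C7H11N

C7H11N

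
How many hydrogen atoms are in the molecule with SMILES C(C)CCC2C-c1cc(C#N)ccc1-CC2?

Hydrogens are implicit in SMILES; fill each atom to its normal valence:
  6 × C: 2 H each → 12
  3 × C (aromatic): 1 H each → 3
  3 × C (aromatic): no H
  1 × C: 3 H
  1 × C: 1 H
  1 × C: no H
  1 × N: no H
  Total hydrogens = 19.

19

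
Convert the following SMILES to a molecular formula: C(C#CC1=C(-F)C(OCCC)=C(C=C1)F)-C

C13H14F2O

Heavy atoms from the SMILES: 13 C, 2 F, 1 O.
Implicit hydrogens by atom environment:
  4 × C (aromatic): no H
  3 × C: 2 H each → 6
  2 × C: 3 H each → 6
  2 × C (aromatic): 1 H each → 2
  2 × C: no H
  2 × F: no H
  1 × O: no H
  Total hydrogens = 14.
Molecular formula: C13H14F2O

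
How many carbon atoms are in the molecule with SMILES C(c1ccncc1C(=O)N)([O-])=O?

The symbol for carbon appears 7 times in the SMILES. Lowercase c denotes aromatic carbon and counts toward C.

7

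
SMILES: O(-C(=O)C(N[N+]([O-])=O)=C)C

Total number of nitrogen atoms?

2

The symbol for nitrogen appears 2 times in the SMILES.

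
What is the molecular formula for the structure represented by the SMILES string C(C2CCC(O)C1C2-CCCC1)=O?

C11H18O2

Heavy atoms from the SMILES: 11 C, 2 O.
Implicit hydrogens by atom environment:
  6 × C: 2 H each → 12
  5 × C: 1 H each → 5
  1 × O: 1 H
  1 × O: no H
  Total hydrogens = 18.
Molecular formula: C11H18O2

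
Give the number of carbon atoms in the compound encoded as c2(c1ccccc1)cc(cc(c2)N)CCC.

The symbol for carbon appears 15 times in the SMILES. Lowercase c denotes aromatic carbon and counts toward C.

15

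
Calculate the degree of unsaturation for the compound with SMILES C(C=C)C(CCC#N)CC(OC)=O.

4

Molecular formula from the SMILES: C10H15NO2.
DoU = (2C + 2 + N − H − X)/2 = (2·10 + 2 + 1 − 15 − 0)/2 = 8/2 = 4.
(Structurally: 0 ring(s) + 4 π bond(s) = 4.)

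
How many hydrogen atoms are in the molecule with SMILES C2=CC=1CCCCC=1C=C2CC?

Hydrogens are implicit in SMILES; fill each atom to its normal valence:
  5 × C: 2 H each → 10
  3 × C (aromatic): 1 H each → 3
  3 × C (aromatic): no H
  1 × C: 3 H
  Total hydrogens = 16.

16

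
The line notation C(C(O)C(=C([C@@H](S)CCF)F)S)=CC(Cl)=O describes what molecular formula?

Heavy atoms from the SMILES: 9 C, 1 Cl, 2 F, 2 O, 2 S.
Implicit hydrogens by atom environment:
  4 × C: 1 H each → 4
  3 × C: no H
  2 × C: 2 H each → 4
  2 × F: no H
  2 × S: 1 H each → 2
  1 × Cl: no H
  1 × O: 1 H
  1 × O: no H
  Total hydrogens = 11.
Molecular formula: C9H11ClF2O2S2

C9H11ClF2O2S2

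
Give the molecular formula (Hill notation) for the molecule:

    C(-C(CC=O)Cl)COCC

Heavy atoms from the SMILES: 7 C, 1 Cl, 2 O.
Implicit hydrogens by atom environment:
  4 × C: 2 H each → 8
  2 × C: 1 H each → 2
  2 × O: no H
  1 × C: 3 H
  1 × Cl: no H
  Total hydrogens = 13.
Molecular formula: C7H13ClO2

C7H13ClO2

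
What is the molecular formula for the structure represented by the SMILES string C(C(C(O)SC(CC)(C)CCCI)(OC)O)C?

Heavy atoms from the SMILES: 12 C, 1 I, 3 O, 1 S.
Implicit hydrogens by atom environment:
  5 × C: 2 H each → 10
  4 × C: 3 H each → 12
  2 × C: no H
  2 × O: 1 H each → 2
  1 × C: 1 H
  1 × I: no H
  1 × O: no H
  1 × S: no H
  Total hydrogens = 25.
Molecular formula: C12H25IO3S

C12H25IO3S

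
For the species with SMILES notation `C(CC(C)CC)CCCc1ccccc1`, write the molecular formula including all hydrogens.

C15H24

Heavy atoms from the SMILES: 15 C.
Implicit hydrogens by atom environment:
  6 × C: 2 H each → 12
  5 × C (aromatic): 1 H each → 5
  2 × C: 3 H each → 6
  1 × C: 1 H
  1 × C (aromatic): no H
  Total hydrogens = 24.
Molecular formula: C15H24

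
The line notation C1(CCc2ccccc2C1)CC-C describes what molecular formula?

C13H18

Heavy atoms from the SMILES: 13 C.
Implicit hydrogens by atom environment:
  5 × C: 2 H each → 10
  4 × C (aromatic): 1 H each → 4
  2 × C (aromatic): no H
  1 × C: 3 H
  1 × C: 1 H
  Total hydrogens = 18.
Molecular formula: C13H18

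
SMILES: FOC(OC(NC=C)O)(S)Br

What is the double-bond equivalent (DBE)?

Molecular formula from the SMILES: C4H7BrFNO3S.
DoU = (2C + 2 + N − H − X)/2 = (2·4 + 2 + 1 − 7 − 2)/2 = 2/2 = 1.
(Structurally: 0 ring(s) + 1 π bond(s) = 1.)

1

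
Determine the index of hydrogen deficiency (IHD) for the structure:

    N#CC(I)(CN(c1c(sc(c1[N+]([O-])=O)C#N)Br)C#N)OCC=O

Molecular formula from the SMILES: C11H5BrIN5O4S.
DoU = (2C + 2 + N − H − X)/2 = (2·11 + 2 + 5 − 5 − 2)/2 = 22/2 = 11.
(Structurally: 1 ring(s) + 10 π bond(s) = 11.)

11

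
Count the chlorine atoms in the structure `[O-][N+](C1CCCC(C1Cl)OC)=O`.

1

The symbol for chlorine appears 1 time in the SMILES.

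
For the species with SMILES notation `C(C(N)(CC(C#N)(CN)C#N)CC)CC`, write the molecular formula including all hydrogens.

Heavy atoms from the SMILES: 11 C, 4 N.
Implicit hydrogens by atom environment:
  5 × C: 2 H each → 10
  4 × C: no H
  2 × C: 3 H each → 6
  2 × N: 2 H each → 4
  2 × N: no H
  Total hydrogens = 20.
Molecular formula: C11H20N4

C11H20N4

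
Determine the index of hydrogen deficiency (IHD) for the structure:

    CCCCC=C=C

Molecular formula from the SMILES: C7H12.
DoU = (2C + 2 + N − H − X)/2 = (2·7 + 2 + 0 − 12 − 0)/2 = 4/2 = 2.
(Structurally: 0 ring(s) + 2 π bond(s) = 2.)

2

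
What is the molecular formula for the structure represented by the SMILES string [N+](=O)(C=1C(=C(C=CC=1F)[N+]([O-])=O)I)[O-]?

C6H2FIN2O4

Heavy atoms from the SMILES: 6 C, 1 F, 1 I, 2 N, 4 O.
Implicit hydrogens by atom environment:
  4 × C (aromatic): no H
  2 × C (aromatic): 1 H each → 2
  2 × N (charge +1): no H
  2 × O: no H
  2 × O (charge -1): no H
  1 × F: no H
  1 × I: no H
  Total hydrogens = 2.
Molecular formula: C6H2FIN2O4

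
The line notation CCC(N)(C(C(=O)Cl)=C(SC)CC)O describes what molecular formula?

Heavy atoms from the SMILES: 9 C, 1 Cl, 1 N, 2 O, 1 S.
Implicit hydrogens by atom environment:
  4 × C: no H
  3 × C: 3 H each → 9
  2 × C: 2 H each → 4
  1 × Cl: no H
  1 × N: 2 H
  1 × O: 1 H
  1 × O: no H
  1 × S: no H
  Total hydrogens = 16.
Molecular formula: C9H16ClNO2S

C9H16ClNO2S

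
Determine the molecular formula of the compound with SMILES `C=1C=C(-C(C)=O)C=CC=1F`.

C8H7FO

Heavy atoms from the SMILES: 8 C, 1 F, 1 O.
Implicit hydrogens by atom environment:
  4 × C (aromatic): 1 H each → 4
  2 × C (aromatic): no H
  1 × C: 3 H
  1 × C: no H
  1 × F: no H
  1 × O: no H
  Total hydrogens = 7.
Molecular formula: C8H7FO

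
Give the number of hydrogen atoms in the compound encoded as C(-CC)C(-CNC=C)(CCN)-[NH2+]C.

Hydrogens are implicit in SMILES; fill each atom to its normal valence:
  6 × C: 2 H each → 12
  2 × C: 3 H each → 6
  1 × C: 1 H
  1 × C: no H
  1 × N (charge +1): 2 H
  1 × N: 2 H
  1 × N: 1 H
  Total hydrogens = 24.

24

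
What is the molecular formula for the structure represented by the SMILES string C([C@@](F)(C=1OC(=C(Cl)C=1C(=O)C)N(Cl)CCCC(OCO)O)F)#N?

C13H14Cl2F2N2O5

Heavy atoms from the SMILES: 13 C, 2 Cl, 2 F, 2 N, 5 O.
Implicit hydrogens by atom environment:
  4 × C: 2 H each → 8
  4 × C (aromatic): no H
  3 × C: no H
  2 × Cl: no H
  2 × F: no H
  2 × N: no H
  2 × O: 1 H each → 2
  2 × O: no H
  1 × C: 3 H
  1 × C: 1 H
  1 × O (aromatic): no H
  Total hydrogens = 14.
Molecular formula: C13H14Cl2F2N2O5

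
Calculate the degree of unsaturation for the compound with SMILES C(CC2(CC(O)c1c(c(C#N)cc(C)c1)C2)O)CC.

Molecular formula from the SMILES: C16H21NO2.
DoU = (2C + 2 + N − H − X)/2 = (2·16 + 2 + 1 − 21 − 0)/2 = 14/2 = 7.
(Structurally: 2 ring(s) + 5 π bond(s) = 7.)

7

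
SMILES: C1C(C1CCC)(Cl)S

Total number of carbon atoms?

The symbol for carbon appears 6 times in the SMILES. (Cl is a single chlorine, not C + l.)

6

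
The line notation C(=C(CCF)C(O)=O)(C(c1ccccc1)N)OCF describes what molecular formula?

Heavy atoms from the SMILES: 13 C, 2 F, 1 N, 3 O.
Implicit hydrogens by atom environment:
  5 × C (aromatic): 1 H each → 5
  3 × C: 2 H each → 6
  3 × C: no H
  2 × F: no H
  2 × O: no H
  1 × C: 1 H
  1 × C (aromatic): no H
  1 × N: 2 H
  1 × O: 1 H
  Total hydrogens = 15.
Molecular formula: C13H15F2NO3

C13H15F2NO3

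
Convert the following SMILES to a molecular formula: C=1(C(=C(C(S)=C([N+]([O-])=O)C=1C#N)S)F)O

Heavy atoms from the SMILES: 7 C, 1 F, 2 N, 3 O, 2 S.
Implicit hydrogens by atom environment:
  6 × C (aromatic): no H
  2 × S: 1 H each → 2
  1 × C: no H
  1 × F: no H
  1 × N: no H
  1 × N (charge +1): no H
  1 × O: 1 H
  1 × O: no H
  1 × O (charge -1): no H
  Total hydrogens = 3.
Molecular formula: C7H3FN2O3S2

C7H3FN2O3S2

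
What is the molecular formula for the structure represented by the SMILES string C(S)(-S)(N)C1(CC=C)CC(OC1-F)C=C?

C10H16FNOS2

Heavy atoms from the SMILES: 10 C, 1 F, 1 N, 1 O, 2 S.
Implicit hydrogens by atom environment:
  4 × C: 2 H each → 8
  4 × C: 1 H each → 4
  2 × C: no H
  2 × S: 1 H each → 2
  1 × F: no H
  1 × N: 2 H
  1 × O: no H
  Total hydrogens = 16.
Molecular formula: C10H16FNOS2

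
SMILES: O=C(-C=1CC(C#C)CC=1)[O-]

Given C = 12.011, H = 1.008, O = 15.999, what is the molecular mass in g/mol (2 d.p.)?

Molecular formula: C8H7O2-.
M = 8×12.011 + 7×1.008 + 2×15.999 = 135.14 g/mol.

135.14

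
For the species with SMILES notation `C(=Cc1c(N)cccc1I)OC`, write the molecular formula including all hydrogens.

Heavy atoms from the SMILES: 9 C, 1 I, 1 N, 1 O.
Implicit hydrogens by atom environment:
  3 × C (aromatic): 1 H each → 3
  3 × C (aromatic): no H
  2 × C: 1 H each → 2
  1 × C: 3 H
  1 × I: no H
  1 × N: 2 H
  1 × O: no H
  Total hydrogens = 10.
Molecular formula: C9H10INO

C9H10INO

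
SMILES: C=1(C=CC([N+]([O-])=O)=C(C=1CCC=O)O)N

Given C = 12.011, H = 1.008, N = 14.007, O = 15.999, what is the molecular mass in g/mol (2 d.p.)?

Molecular formula: C9H10N2O4.
M = 9×12.011 + 10×1.008 + 2×14.007 + 4×15.999 = 210.19 g/mol.

210.19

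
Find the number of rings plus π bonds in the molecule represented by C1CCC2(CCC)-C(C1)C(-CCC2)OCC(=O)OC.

3

Molecular formula from the SMILES: C16H28O3.
DoU = (2C + 2 + N − H − X)/2 = (2·16 + 2 + 0 − 28 − 0)/2 = 6/2 = 3.
(Structurally: 2 ring(s) + 1 π bond(s) = 3.)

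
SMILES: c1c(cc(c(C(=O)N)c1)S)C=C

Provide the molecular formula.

Heavy atoms from the SMILES: 9 C, 1 N, 1 O, 1 S.
Implicit hydrogens by atom environment:
  3 × C (aromatic): 1 H each → 3
  3 × C (aromatic): no H
  1 × C: 2 H
  1 × C: 1 H
  1 × C: no H
  1 × N: 2 H
  1 × O: no H
  1 × S: 1 H
  Total hydrogens = 9.
Molecular formula: C9H9NOS

C9H9NOS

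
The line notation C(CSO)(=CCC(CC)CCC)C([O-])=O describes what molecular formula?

C11H19O3S-

Heavy atoms from the SMILES: 11 C, 3 O, 1 S.
Implicit hydrogens by atom environment:
  5 × C: 2 H each → 10
  2 × C: 3 H each → 6
  2 × C: 1 H each → 2
  2 × C: no H
  1 × O: 1 H
  1 × O: no H
  1 × O (charge -1): no H
  1 × S: no H
  Total hydrogens = 19.
Net charge -1.
Molecular formula: C11H19O3S-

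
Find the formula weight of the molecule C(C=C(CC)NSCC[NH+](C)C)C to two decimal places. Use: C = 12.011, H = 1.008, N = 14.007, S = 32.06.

Molecular formula: C10H23N2S+.
M = 10×12.011 + 23×1.008 + 2×14.007 + 1×32.06 = 203.37 g/mol.

203.37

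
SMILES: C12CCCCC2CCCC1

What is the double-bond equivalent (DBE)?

2

Molecular formula from the SMILES: C10H18.
DoU = (2C + 2 + N − H − X)/2 = (2·10 + 2 + 0 − 18 − 0)/2 = 4/2 = 2.
(Structurally: 2 ring(s) + 0 π bond(s) = 2.)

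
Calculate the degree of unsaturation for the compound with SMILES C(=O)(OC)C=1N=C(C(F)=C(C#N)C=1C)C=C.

8

Molecular formula from the SMILES: C11H9FN2O2.
DoU = (2C + 2 + N − H − X)/2 = (2·11 + 2 + 2 − 9 − 1)/2 = 16/2 = 8.
(Structurally: 1 ring(s) + 7 π bond(s) = 8.)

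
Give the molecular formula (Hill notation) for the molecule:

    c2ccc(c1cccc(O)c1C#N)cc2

C13H9NO

Heavy atoms from the SMILES: 13 C, 1 N, 1 O.
Implicit hydrogens by atom environment:
  8 × C (aromatic): 1 H each → 8
  4 × C (aromatic): no H
  1 × C: no H
  1 × N: no H
  1 × O: 1 H
  Total hydrogens = 9.
Molecular formula: C13H9NO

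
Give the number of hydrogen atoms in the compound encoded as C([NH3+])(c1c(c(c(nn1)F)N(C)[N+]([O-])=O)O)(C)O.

Hydrogens are implicit in SMILES; fill each atom to its normal valence:
  4 × C (aromatic): no H
  2 × C: 3 H each → 6
  2 × N (aromatic): no H
  2 × O: 1 H each → 2
  1 × C: no H
  1 × F: no H
  1 × N (charge +1): 3 H
  1 × N: no H
  1 × N (charge +1): no H
  1 × O: no H
  1 × O (charge -1): no H
  Total hydrogens = 11.

11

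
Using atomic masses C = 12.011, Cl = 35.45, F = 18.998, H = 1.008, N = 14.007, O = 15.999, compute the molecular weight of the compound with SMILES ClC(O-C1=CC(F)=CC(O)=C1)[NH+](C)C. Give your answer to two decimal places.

Molecular formula: C9H12ClFNO2+.
M = 9×12.011 + 1×35.45 + 1×18.998 + 12×1.008 + 1×14.007 + 2×15.999 = 220.65 g/mol.

220.65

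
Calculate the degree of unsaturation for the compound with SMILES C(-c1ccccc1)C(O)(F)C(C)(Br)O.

4

Molecular formula from the SMILES: C10H12BrFO2.
DoU = (2C + 2 + N − H − X)/2 = (2·10 + 2 + 0 − 12 − 2)/2 = 8/2 = 4.
(Structurally: 1 ring(s) + 3 π bond(s) = 4.)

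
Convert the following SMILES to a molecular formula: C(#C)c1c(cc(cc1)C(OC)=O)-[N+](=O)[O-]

Heavy atoms from the SMILES: 10 C, 1 N, 4 O.
Implicit hydrogens by atom environment:
  3 × C (aromatic): 1 H each → 3
  3 × C (aromatic): no H
  3 × O: no H
  2 × C: no H
  1 × C: 3 H
  1 × C: 1 H
  1 × N (charge +1): no H
  1 × O (charge -1): no H
  Total hydrogens = 7.
Molecular formula: C10H7NO4

C10H7NO4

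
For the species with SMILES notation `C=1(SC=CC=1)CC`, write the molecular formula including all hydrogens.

C6H8S

Heavy atoms from the SMILES: 6 C, 1 S.
Implicit hydrogens by atom environment:
  3 × C (aromatic): 1 H each → 3
  1 × C: 3 H
  1 × C: 2 H
  1 × C (aromatic): no H
  1 × S (aromatic): no H
  Total hydrogens = 8.
Molecular formula: C6H8S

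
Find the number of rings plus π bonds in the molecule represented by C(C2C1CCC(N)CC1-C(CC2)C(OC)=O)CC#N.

5

Molecular formula from the SMILES: C15H24N2O2.
DoU = (2C + 2 + N − H − X)/2 = (2·15 + 2 + 2 − 24 − 0)/2 = 10/2 = 5.
(Structurally: 2 ring(s) + 3 π bond(s) = 5.)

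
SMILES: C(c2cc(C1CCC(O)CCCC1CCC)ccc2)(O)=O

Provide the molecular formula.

C18H26O3

Heavy atoms from the SMILES: 18 C, 3 O.
Implicit hydrogens by atom environment:
  7 × C: 2 H each → 14
  4 × C (aromatic): 1 H each → 4
  3 × C: 1 H each → 3
  2 × C (aromatic): no H
  2 × O: 1 H each → 2
  1 × C: 3 H
  1 × C: no H
  1 × O: no H
  Total hydrogens = 26.
Molecular formula: C18H26O3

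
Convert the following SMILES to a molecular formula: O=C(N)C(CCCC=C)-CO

C8H15NO2

Heavy atoms from the SMILES: 8 C, 1 N, 2 O.
Implicit hydrogens by atom environment:
  5 × C: 2 H each → 10
  2 × C: 1 H each → 2
  1 × C: no H
  1 × N: 2 H
  1 × O: 1 H
  1 × O: no H
  Total hydrogens = 15.
Molecular formula: C8H15NO2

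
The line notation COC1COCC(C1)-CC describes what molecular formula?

C8H16O2

Heavy atoms from the SMILES: 8 C, 2 O.
Implicit hydrogens by atom environment:
  4 × C: 2 H each → 8
  2 × C: 3 H each → 6
  2 × C: 1 H each → 2
  2 × O: no H
  Total hydrogens = 16.
Molecular formula: C8H16O2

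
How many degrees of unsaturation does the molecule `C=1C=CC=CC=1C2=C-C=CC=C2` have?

8

Molecular formula from the SMILES: C12H10.
DoU = (2C + 2 + N − H − X)/2 = (2·12 + 2 + 0 − 10 − 0)/2 = 16/2 = 8.
(Structurally: 2 ring(s) + 6 π bond(s) = 8.)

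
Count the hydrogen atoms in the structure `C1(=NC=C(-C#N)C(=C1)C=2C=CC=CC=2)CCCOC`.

Hydrogens are implicit in SMILES; fill each atom to its normal valence:
  7 × C (aromatic): 1 H each → 7
  4 × C (aromatic): no H
  3 × C: 2 H each → 6
  1 × C: 3 H
  1 × C: no H
  1 × N (aromatic): no H
  1 × N: no H
  1 × O: no H
  Total hydrogens = 16.

16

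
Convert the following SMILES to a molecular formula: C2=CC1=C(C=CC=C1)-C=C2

C10H8

Heavy atoms from the SMILES: 10 C.
Implicit hydrogens by atom environment:
  8 × C (aromatic): 1 H each → 8
  2 × C (aromatic): no H
  Total hydrogens = 8.
Molecular formula: C10H8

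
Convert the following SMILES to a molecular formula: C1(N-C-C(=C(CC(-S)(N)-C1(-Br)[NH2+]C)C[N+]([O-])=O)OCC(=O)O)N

C11H21BrN5O5S+

Heavy atoms from the SMILES: 1 Br, 11 C, 5 N, 5 O, 1 S.
Implicit hydrogens by atom environment:
  5 × C: no H
  4 × C: 2 H each → 8
  3 × O: no H
  2 × N: 2 H each → 4
  1 × Br: no H
  1 × C: 3 H
  1 × C: 1 H
  1 × N (charge +1): 2 H
  1 × N: 1 H
  1 × N (charge +1): no H
  1 × O: 1 H
  1 × O (charge -1): no H
  1 × S: 1 H
  Total hydrogens = 21.
Net charge +1.
Molecular formula: C11H21BrN5O5S+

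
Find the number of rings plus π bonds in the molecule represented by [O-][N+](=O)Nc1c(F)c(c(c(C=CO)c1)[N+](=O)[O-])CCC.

Molecular formula from the SMILES: C11H12FN3O5.
DoU = (2C + 2 + N − H − X)/2 = (2·11 + 2 + 3 − 12 − 1)/2 = 14/2 = 7.
(Structurally: 1 ring(s) + 6 π bond(s) = 7.)

7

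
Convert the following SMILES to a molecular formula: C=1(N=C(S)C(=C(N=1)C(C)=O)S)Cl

Heavy atoms from the SMILES: 6 C, 1 Cl, 2 N, 1 O, 2 S.
Implicit hydrogens by atom environment:
  4 × C (aromatic): no H
  2 × N (aromatic): no H
  2 × S: 1 H each → 2
  1 × C: 3 H
  1 × C: no H
  1 × Cl: no H
  1 × O: no H
  Total hydrogens = 5.
Molecular formula: C6H5ClN2OS2

C6H5ClN2OS2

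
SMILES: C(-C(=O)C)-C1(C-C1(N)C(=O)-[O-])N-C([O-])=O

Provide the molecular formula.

Heavy atoms from the SMILES: 8 C, 2 N, 5 O.
Implicit hydrogens by atom environment:
  5 × C: no H
  3 × O: no H
  2 × C: 2 H each → 4
  2 × O (charge -1): no H
  1 × C: 3 H
  1 × N: 2 H
  1 × N: 1 H
  Total hydrogens = 10.
Net charge -2.
Molecular formula: [C8H10N2O5]2-

[C8H10N2O5]2-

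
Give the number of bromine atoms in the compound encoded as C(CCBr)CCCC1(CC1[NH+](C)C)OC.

1

The symbol for bromine appears 1 time in the SMILES.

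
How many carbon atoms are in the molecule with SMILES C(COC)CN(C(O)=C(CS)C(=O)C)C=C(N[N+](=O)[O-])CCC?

The symbol for carbon appears 14 times in the SMILES.

14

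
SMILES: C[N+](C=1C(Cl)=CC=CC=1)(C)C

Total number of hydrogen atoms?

13

Hydrogens are implicit in SMILES; fill each atom to its normal valence:
  4 × C (aromatic): 1 H each → 4
  3 × C: 3 H each → 9
  2 × C (aromatic): no H
  1 × Cl: no H
  1 × N (charge +1): no H
  Total hydrogens = 13.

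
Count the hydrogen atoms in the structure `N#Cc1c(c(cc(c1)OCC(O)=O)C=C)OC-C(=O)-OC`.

Hydrogens are implicit in SMILES; fill each atom to its normal valence:
  5 × O: no H
  4 × C (aromatic): no H
  3 × C: 2 H each → 6
  3 × C: no H
  2 × C (aromatic): 1 H each → 2
  1 × C: 3 H
  1 × C: 1 H
  1 × N: no H
  1 × O: 1 H
  Total hydrogens = 13.

13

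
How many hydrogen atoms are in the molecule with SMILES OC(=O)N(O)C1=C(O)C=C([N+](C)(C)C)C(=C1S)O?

Hydrogens are implicit in SMILES; fill each atom to its normal valence:
  5 × C (aromatic): no H
  4 × O: 1 H each → 4
  3 × C: 3 H each → 9
  1 × C (aromatic): 1 H
  1 × C: no H
  1 × N (charge +1): no H
  1 × N: no H
  1 × O: no H
  1 × S: 1 H
  Total hydrogens = 15.

15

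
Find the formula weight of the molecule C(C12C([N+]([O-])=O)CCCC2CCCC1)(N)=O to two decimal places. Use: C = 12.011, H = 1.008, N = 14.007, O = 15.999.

226.28

Molecular formula: C11H18N2O3.
M = 11×12.011 + 18×1.008 + 2×14.007 + 3×15.999 = 226.28 g/mol.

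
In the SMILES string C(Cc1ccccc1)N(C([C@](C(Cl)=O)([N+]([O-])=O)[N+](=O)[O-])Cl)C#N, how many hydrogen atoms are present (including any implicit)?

10

Hydrogens are implicit in SMILES; fill each atom to its normal valence:
  5 × C (aromatic): 1 H each → 5
  3 × C: no H
  3 × O: no H
  2 × C: 2 H each → 4
  2 × Cl: no H
  2 × N (charge +1): no H
  2 × N: no H
  2 × O (charge -1): no H
  1 × C: 1 H
  1 × C (aromatic): no H
  Total hydrogens = 10.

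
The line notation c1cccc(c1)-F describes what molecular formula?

Heavy atoms from the SMILES: 6 C, 1 F.
Implicit hydrogens by atom environment:
  5 × C (aromatic): 1 H each → 5
  1 × C (aromatic): no H
  1 × F: no H
  Total hydrogens = 5.
Molecular formula: C6H5F

C6H5F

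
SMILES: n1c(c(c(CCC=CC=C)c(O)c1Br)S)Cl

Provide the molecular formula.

C11H11BrClNOS

Heavy atoms from the SMILES: 1 Br, 11 C, 1 Cl, 1 N, 1 O, 1 S.
Implicit hydrogens by atom environment:
  5 × C (aromatic): no H
  3 × C: 2 H each → 6
  3 × C: 1 H each → 3
  1 × Br: no H
  1 × Cl: no H
  1 × N (aromatic): no H
  1 × O: 1 H
  1 × S: 1 H
  Total hydrogens = 11.
Molecular formula: C11H11BrClNOS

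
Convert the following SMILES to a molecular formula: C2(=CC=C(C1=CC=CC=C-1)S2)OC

Heavy atoms from the SMILES: 11 C, 1 O, 1 S.
Implicit hydrogens by atom environment:
  7 × C (aromatic): 1 H each → 7
  3 × C (aromatic): no H
  1 × C: 3 H
  1 × O: no H
  1 × S (aromatic): no H
  Total hydrogens = 10.
Molecular formula: C11H10OS

C11H10OS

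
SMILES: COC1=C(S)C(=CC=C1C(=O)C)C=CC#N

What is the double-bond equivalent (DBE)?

8

Molecular formula from the SMILES: C12H11NO2S.
DoU = (2C + 2 + N − H − X)/2 = (2·12 + 2 + 1 − 11 − 0)/2 = 16/2 = 8.
(Structurally: 1 ring(s) + 7 π bond(s) = 8.)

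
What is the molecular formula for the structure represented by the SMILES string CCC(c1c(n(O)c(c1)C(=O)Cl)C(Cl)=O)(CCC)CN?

Heavy atoms from the SMILES: 13 C, 2 Cl, 2 N, 3 O.
Implicit hydrogens by atom environment:
  4 × C: 2 H each → 8
  3 × C (aromatic): no H
  3 × C: no H
  2 × C: 3 H each → 6
  2 × Cl: no H
  2 × O: no H
  1 × C (aromatic): 1 H
  1 × N: 2 H
  1 × N (aromatic): no H
  1 × O: 1 H
  Total hydrogens = 18.
Molecular formula: C13H18Cl2N2O3

C13H18Cl2N2O3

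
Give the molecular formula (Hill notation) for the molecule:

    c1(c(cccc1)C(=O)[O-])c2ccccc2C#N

Heavy atoms from the SMILES: 14 C, 1 N, 2 O.
Implicit hydrogens by atom environment:
  8 × C (aromatic): 1 H each → 8
  4 × C (aromatic): no H
  2 × C: no H
  1 × N: no H
  1 × O: no H
  1 × O (charge -1): no H
  Total hydrogens = 8.
Net charge -1.
Molecular formula: C14H8NO2-

C14H8NO2-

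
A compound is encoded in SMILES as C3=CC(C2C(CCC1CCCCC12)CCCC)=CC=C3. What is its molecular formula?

C20H30

Heavy atoms from the SMILES: 20 C.
Implicit hydrogens by atom environment:
  9 × C: 2 H each → 18
  5 × C (aromatic): 1 H each → 5
  4 × C: 1 H each → 4
  1 × C: 3 H
  1 × C (aromatic): no H
  Total hydrogens = 30.
Molecular formula: C20H30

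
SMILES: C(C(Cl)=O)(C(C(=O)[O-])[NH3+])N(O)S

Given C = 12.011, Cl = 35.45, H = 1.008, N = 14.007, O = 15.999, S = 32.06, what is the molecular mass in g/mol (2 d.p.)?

Molecular formula: C4H7ClN2O4S.
M = 4×12.011 + 1×35.45 + 7×1.008 + 2×14.007 + 4×15.999 + 1×32.06 = 214.62 g/mol.

214.62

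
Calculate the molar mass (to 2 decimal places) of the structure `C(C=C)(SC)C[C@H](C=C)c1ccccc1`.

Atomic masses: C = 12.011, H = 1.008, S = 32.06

218.36

Molecular formula: C14H18S.
M = 14×12.011 + 18×1.008 + 1×32.06 = 218.36 g/mol.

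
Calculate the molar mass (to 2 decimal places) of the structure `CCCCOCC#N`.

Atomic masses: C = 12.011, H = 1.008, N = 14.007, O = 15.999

113.16

Molecular formula: C6H11NO.
M = 6×12.011 + 11×1.008 + 1×14.007 + 1×15.999 = 113.16 g/mol.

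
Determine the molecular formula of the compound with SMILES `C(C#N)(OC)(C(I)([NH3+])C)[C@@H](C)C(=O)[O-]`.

Heavy atoms from the SMILES: 8 C, 1 I, 2 N, 3 O.
Implicit hydrogens by atom environment:
  4 × C: no H
  3 × C: 3 H each → 9
  2 × O: no H
  1 × C: 1 H
  1 × I: no H
  1 × N (charge +1): 3 H
  1 × N: no H
  1 × O (charge -1): no H
  Total hydrogens = 13.
Molecular formula: C8H13IN2O3

C8H13IN2O3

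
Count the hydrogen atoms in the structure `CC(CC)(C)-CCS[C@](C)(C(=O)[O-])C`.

21

Hydrogens are implicit in SMILES; fill each atom to its normal valence:
  5 × C: 3 H each → 15
  3 × C: 2 H each → 6
  3 × C: no H
  1 × O: no H
  1 × O (charge -1): no H
  1 × S: no H
  Total hydrogens = 21.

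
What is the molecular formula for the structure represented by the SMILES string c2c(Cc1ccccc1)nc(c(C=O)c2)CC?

C15H15NO

Heavy atoms from the SMILES: 15 C, 1 N, 1 O.
Implicit hydrogens by atom environment:
  7 × C (aromatic): 1 H each → 7
  4 × C (aromatic): no H
  2 × C: 2 H each → 4
  1 × C: 3 H
  1 × C: 1 H
  1 × N (aromatic): no H
  1 × O: no H
  Total hydrogens = 15.
Molecular formula: C15H15NO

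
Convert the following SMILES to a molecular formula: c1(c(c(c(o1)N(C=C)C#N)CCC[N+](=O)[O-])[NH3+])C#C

Heavy atoms from the SMILES: 12 C, 4 N, 3 O.
Implicit hydrogens by atom environment:
  4 × C: 2 H each → 8
  4 × C (aromatic): no H
  2 × C: 1 H each → 2
  2 × C: no H
  2 × N: no H
  1 × N (charge +1): 3 H
  1 × N (charge +1): no H
  1 × O (aromatic): no H
  1 × O: no H
  1 × O (charge -1): no H
  Total hydrogens = 13.
Net charge +1.
Molecular formula: C12H13N4O3+

C12H13N4O3+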